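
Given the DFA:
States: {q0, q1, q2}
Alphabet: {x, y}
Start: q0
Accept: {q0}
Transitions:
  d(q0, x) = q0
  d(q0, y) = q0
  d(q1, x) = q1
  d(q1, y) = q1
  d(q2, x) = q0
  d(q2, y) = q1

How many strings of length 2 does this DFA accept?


Enumerating all length-2 strings:
  "xx" -> q0 [accept]
  "xy" -> q0 [accept]
  "yx" -> q0 [accept]
  "yy" -> q0 [accept]

4 out of 4


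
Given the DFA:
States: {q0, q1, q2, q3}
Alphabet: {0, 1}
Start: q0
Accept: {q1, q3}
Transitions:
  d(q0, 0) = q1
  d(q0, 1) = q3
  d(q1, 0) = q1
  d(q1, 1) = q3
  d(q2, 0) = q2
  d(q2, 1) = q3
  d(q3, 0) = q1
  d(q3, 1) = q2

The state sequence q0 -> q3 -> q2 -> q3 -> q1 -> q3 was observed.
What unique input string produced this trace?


Trace back each transition to find the symbol:
  q0 --[1]--> q3
  q3 --[1]--> q2
  q2 --[1]--> q3
  q3 --[0]--> q1
  q1 --[1]--> q3

"11101"


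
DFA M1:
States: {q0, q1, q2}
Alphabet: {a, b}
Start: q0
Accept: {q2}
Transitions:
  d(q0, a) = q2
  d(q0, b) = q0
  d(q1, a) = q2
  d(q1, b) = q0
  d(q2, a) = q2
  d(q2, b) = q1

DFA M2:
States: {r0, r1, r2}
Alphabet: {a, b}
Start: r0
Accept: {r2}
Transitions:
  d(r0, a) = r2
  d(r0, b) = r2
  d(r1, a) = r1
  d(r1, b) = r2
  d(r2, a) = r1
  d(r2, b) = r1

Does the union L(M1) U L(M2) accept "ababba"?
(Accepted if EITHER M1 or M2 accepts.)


M1: final=q2 accepted=True
M2: final=r1 accepted=False

Yes, union accepts


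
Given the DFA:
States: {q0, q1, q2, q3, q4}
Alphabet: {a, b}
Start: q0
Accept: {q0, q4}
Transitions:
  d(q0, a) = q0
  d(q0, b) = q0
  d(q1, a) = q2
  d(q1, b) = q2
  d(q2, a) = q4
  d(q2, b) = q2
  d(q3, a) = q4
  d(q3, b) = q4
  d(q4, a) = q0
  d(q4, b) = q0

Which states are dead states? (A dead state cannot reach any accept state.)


Forward reachability from each state:
  q0 -> reaches accept state q0 (live)
  q1 -> reaches accept state q0 (live)
  q2 -> reaches accept state q0 (live)
  q3 -> reaches accept state q0 (live)
  q4 -> reaches accept state q0 (live)

None (all states can reach an accept state)


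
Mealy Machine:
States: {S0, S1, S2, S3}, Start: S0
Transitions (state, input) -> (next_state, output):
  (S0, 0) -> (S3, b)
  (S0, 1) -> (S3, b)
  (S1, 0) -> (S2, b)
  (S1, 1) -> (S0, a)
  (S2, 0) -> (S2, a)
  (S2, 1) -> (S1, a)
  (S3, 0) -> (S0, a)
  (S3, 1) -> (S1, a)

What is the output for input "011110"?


Step-by-step:
  (S0, 0) -> (S3, b)
  (S3, 1) -> (S1, a)
  (S1, 1) -> (S0, a)
  (S0, 1) -> (S3, b)
  (S3, 1) -> (S1, a)
  (S1, 0) -> (S2, b)

"baabab"


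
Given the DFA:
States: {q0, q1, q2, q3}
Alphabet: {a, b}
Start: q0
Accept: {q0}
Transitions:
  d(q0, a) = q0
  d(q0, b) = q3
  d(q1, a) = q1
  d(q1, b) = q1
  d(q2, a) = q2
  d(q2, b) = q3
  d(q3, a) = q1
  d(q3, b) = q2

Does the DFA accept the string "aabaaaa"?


Trace: q0 -> q0 -> q0 -> q3 -> q1 -> q1 -> q1 -> q1
Final state: q1
Accept states: {q0}

No, rejected (final state q1 is not an accept state)


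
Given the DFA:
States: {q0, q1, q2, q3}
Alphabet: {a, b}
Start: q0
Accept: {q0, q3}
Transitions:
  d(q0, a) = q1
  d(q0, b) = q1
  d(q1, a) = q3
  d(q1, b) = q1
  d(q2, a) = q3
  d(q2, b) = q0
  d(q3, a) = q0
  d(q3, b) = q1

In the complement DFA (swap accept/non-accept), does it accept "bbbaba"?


Trace: q0 -> q1 -> q1 -> q1 -> q3 -> q1 -> q3
Final: q3
Original accept: {q0, q3}
Complement: q3 is in original accept

No, complement rejects (original accepts)


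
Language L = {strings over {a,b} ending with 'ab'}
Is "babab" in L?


last two symbols = 'ab'

Yes, "babab" is in L


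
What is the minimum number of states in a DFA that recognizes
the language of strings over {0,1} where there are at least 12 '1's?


States: count = 0, 1, ..., 11, and a final '>= 12' state.
Total: 12 + 1 = 13. Accept = '>= 12' state.

13


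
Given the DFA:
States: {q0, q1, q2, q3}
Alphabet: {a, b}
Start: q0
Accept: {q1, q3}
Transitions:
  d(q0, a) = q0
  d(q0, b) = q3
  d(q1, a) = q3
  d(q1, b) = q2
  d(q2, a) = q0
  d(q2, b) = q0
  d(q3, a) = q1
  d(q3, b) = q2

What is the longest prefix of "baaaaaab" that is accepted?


Run the DFA, marking each prefix where the state is accepting:
  "" -> q0 [reject]
  "b" -> q3 [accept]
  "ba" -> q1 [accept]
  "baa" -> q3 [accept]
  "baaa" -> q1 [accept]
  "baaaa" -> q3 [accept]
  "baaaaa" -> q1 [accept]
  "baaaaaa" -> q3 [accept]
  "baaaaaab" -> q2 [reject]

"baaaaaa"


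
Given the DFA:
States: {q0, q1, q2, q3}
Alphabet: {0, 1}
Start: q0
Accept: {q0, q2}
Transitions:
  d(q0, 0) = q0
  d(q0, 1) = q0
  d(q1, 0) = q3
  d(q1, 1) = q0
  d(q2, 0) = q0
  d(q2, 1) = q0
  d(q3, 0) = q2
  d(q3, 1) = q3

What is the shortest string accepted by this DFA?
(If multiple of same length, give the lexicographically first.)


BFS by string length (lex-first path to each state shown):
  len 0: q0<-""
Found accept state at length 0.

"" (empty string)


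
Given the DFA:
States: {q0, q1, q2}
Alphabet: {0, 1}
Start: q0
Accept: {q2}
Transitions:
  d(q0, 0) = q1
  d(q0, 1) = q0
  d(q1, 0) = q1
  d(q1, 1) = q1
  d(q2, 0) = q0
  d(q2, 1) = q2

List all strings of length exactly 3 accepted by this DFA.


All strings of length 3: 8 total
Accepted: 0

None


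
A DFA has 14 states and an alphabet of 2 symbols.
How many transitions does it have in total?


Each state has exactly one transition per symbol.
14 * 2 = 28

28


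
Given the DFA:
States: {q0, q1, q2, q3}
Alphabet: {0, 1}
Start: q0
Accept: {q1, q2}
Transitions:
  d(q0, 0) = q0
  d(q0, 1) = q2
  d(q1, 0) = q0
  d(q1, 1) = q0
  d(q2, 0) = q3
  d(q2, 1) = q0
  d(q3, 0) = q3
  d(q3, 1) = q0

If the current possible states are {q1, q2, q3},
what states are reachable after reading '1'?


Apply transition on '1' from each current state:
  d(q1, 1) = q0
  d(q2, 1) = q0
  d(q3, 1) = q0

{q0}


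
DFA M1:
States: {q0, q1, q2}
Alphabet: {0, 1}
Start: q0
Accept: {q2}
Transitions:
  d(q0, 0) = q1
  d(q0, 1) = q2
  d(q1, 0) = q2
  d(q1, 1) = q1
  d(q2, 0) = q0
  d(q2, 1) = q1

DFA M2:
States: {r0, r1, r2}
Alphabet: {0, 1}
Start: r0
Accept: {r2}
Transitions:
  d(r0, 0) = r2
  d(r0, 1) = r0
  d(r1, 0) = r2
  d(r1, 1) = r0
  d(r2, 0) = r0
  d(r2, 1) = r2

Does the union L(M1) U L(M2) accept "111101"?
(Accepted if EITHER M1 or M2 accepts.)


M1: final=q1 accepted=False
M2: final=r2 accepted=True

Yes, union accepts


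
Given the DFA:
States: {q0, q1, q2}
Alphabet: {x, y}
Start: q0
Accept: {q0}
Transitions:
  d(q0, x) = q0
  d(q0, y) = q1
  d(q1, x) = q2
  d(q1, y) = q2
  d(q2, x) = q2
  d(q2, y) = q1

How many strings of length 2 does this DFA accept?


Enumerating all length-2 strings:
  "xx" -> q0 [accept]
  "xy" -> q1 [reject]
  "yx" -> q2 [reject]
  "yy" -> q2 [reject]

1 out of 4


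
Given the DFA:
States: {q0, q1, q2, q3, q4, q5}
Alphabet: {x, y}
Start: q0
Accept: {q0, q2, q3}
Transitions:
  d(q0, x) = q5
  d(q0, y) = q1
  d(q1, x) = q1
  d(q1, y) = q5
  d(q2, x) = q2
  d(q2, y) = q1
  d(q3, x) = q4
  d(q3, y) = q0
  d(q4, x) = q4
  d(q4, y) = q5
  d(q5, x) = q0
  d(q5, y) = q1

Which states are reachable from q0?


BFS from q0:
  layer 0: {q0}
  layer 1: {q1, q5}

{q0, q1, q5}


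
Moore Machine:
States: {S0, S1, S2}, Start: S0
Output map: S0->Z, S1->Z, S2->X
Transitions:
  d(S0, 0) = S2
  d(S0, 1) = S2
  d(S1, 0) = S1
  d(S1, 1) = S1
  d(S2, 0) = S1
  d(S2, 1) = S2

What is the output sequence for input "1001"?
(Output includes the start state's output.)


Start: S0 (output Z)
  --1--> S2 (output X)
  --0--> S1 (output Z)
  --0--> S1 (output Z)
  --1--> S1 (output Z)

"ZXZZZ"


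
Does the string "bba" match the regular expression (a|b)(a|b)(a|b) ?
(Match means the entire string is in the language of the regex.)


|string| = 3; first = 'b'; last = 'a'

Yes, "bba" matches (a|b)(a|b)(a|b)


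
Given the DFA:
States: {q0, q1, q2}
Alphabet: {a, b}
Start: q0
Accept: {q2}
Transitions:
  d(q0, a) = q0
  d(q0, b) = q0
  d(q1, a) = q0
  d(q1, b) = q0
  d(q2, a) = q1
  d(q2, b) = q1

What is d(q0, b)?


Looking up transition d(q0, b)

q0


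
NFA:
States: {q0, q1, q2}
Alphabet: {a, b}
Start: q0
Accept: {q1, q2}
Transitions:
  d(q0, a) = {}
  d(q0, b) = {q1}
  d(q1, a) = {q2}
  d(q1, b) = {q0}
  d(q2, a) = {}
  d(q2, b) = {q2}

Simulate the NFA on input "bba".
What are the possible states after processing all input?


Start: {q0}
  --b--> {q1}
  --b--> {q0}
  --a--> {}

{} (empty set, no valid transitions)


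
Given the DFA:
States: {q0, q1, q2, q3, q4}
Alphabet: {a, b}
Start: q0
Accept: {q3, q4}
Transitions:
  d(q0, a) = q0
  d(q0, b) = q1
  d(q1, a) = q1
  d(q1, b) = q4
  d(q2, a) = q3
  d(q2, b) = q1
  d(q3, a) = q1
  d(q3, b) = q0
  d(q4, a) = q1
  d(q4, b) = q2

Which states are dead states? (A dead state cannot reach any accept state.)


Forward reachability from each state:
  q0 -> reaches accept state q3 (live)
  q1 -> reaches accept state q3 (live)
  q2 -> reaches accept state q3 (live)
  q3 -> reaches accept state q3 (live)
  q4 -> reaches accept state q3 (live)

None (all states can reach an accept state)


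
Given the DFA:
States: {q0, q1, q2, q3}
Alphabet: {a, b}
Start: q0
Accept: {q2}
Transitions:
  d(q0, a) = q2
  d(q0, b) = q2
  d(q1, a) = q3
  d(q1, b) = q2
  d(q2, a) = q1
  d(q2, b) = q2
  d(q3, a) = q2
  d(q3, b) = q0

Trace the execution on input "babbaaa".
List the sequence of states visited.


Input: babbaaa
d(q0, b) = q2
d(q2, a) = q1
d(q1, b) = q2
d(q2, b) = q2
d(q2, a) = q1
d(q1, a) = q3
d(q3, a) = q2


q0 -> q2 -> q1 -> q2 -> q2 -> q1 -> q3 -> q2


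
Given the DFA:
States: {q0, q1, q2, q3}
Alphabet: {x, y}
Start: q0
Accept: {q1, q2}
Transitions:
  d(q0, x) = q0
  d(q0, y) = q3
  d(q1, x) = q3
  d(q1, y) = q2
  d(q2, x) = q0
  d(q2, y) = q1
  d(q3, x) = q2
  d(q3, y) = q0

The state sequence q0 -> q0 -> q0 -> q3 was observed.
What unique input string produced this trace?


Trace back each transition to find the symbol:
  q0 --[x]--> q0
  q0 --[x]--> q0
  q0 --[y]--> q3

"xxy"


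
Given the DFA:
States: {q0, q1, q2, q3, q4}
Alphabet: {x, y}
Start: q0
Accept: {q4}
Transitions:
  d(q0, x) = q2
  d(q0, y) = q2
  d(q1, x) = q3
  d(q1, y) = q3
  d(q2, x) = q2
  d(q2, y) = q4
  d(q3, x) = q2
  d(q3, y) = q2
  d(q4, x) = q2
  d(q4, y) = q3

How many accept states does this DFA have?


Accept states listed: {q4}
Counting: q4(1)

1


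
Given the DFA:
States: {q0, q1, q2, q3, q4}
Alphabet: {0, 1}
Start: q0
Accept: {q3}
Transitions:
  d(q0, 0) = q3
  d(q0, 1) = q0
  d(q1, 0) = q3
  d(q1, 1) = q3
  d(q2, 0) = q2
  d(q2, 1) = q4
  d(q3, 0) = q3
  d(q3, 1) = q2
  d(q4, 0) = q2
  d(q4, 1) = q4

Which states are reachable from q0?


BFS from q0:
  layer 0: {q0}
  layer 1: {q3}
  layer 2: {q2}
  layer 3: {q4}

{q0, q2, q3, q4}


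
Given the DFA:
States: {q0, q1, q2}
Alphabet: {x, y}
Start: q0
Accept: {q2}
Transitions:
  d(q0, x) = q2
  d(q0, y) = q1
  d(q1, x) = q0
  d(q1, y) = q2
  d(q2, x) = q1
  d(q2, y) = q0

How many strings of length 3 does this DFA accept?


Enumerating all length-3 strings:
  "xxx" -> q0 [reject]
  "xxy" -> q2 [accept]
  "xyx" -> q2 [accept]
  "xyy" -> q1 [reject]
  "yxx" -> q2 [accept]
  "yxy" -> q1 [reject]
  "yyx" -> q1 [reject]
  "yyy" -> q0 [reject]

3 out of 8


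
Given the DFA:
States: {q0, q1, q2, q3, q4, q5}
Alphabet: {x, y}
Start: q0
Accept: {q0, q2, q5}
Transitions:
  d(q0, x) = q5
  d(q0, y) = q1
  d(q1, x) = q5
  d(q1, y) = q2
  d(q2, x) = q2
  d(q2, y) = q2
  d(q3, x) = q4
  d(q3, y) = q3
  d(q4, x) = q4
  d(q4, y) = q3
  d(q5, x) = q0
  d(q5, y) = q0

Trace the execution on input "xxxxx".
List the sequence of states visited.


Input: xxxxx
d(q0, x) = q5
d(q5, x) = q0
d(q0, x) = q5
d(q5, x) = q0
d(q0, x) = q5


q0 -> q5 -> q0 -> q5 -> q0 -> q5


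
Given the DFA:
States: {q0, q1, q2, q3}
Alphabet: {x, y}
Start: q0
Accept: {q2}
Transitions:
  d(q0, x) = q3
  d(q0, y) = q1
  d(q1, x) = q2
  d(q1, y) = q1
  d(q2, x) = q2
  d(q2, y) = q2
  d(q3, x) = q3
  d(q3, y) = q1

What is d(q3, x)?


Looking up transition d(q3, x)

q3


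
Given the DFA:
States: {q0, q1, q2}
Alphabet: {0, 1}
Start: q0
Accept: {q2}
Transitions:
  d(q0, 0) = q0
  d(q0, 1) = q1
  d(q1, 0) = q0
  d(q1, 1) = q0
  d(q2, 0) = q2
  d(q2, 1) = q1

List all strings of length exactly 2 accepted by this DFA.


All strings of length 2: 4 total
Accepted: 0

None


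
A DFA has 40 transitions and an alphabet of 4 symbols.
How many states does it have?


Each state has exactly one transition per symbol.
states = transitions / |alphabet| = 40 / 4 = 10

10


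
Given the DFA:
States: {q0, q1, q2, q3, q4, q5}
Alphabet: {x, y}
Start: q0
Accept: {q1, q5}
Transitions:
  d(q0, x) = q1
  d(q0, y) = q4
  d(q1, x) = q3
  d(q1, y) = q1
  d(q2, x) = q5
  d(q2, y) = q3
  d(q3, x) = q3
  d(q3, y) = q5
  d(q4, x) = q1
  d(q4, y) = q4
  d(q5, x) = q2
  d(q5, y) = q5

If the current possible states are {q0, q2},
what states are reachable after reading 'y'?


Apply transition on 'y' from each current state:
  d(q0, y) = q4
  d(q2, y) = q3

{q3, q4}


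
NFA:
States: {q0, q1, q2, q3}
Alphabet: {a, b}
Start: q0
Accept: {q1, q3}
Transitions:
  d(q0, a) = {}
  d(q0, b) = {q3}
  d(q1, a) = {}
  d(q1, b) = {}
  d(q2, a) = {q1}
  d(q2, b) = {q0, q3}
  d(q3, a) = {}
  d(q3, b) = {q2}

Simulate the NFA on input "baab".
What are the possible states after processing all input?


Start: {q0}
  --b--> {q3}
  --a--> {}
  --a--> {}
  --b--> {}

{} (empty set, no valid transitions)


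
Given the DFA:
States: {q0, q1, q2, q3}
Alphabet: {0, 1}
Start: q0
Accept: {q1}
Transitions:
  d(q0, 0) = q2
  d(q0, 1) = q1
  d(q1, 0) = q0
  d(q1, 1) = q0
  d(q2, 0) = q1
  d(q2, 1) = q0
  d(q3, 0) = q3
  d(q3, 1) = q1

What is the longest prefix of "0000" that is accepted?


Run the DFA, marking each prefix where the state is accepting:
  "" -> q0 [reject]
  "0" -> q2 [reject]
  "00" -> q1 [accept]
  "000" -> q0 [reject]
  "0000" -> q2 [reject]

"00"


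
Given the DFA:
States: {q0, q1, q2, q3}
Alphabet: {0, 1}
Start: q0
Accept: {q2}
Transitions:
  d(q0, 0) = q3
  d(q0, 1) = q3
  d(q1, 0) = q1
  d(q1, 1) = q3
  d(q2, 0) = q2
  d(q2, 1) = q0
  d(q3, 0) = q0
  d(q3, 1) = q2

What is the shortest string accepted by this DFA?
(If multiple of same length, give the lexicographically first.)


BFS by string length (lex-first path to each state shown):
  len 0: q0<-""
  len 1: q3<-"0"
  len 2: q0<-"00", q2<-"01"
Found accept state at length 2.

"01"


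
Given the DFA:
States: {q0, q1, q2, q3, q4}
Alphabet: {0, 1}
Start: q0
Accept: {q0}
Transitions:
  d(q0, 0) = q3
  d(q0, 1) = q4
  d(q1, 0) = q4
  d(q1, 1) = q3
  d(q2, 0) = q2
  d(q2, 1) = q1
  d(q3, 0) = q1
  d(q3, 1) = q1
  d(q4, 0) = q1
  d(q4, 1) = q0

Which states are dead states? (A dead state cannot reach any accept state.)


Forward reachability from each state:
  q0 -> reaches accept state q0 (live)
  q1 -> reaches accept state q0 (live)
  q2 -> reaches accept state q0 (live)
  q3 -> reaches accept state q0 (live)
  q4 -> reaches accept state q0 (live)

None (all states can reach an accept state)


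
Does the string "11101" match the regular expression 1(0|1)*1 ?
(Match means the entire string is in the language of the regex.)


|string| = 5; first = '1'; last = '1'

Yes, "11101" matches 1(0|1)*1


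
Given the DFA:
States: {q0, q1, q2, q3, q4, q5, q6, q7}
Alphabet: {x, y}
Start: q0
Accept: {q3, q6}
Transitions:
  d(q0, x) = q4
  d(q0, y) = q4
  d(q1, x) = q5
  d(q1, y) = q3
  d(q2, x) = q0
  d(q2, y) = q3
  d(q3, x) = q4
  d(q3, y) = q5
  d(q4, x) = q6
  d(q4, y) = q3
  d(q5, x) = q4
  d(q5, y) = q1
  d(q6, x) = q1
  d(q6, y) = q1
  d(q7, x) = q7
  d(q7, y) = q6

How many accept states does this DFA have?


Accept states listed: {q3, q6}
Counting: q3(1) q6(2)

2


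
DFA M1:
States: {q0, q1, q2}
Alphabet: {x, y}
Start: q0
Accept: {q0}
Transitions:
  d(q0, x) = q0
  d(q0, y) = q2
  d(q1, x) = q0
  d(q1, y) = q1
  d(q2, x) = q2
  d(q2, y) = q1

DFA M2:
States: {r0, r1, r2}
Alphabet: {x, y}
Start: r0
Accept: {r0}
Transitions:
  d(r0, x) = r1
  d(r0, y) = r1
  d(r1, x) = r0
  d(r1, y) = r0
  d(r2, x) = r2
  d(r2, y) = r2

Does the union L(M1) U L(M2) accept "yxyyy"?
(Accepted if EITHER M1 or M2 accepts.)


M1: final=q1 accepted=False
M2: final=r1 accepted=False

No, union rejects (neither accepts)


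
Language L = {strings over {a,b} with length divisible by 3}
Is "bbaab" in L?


length = 5; 5 mod 3 = 2

No, "bbaab" is not in L


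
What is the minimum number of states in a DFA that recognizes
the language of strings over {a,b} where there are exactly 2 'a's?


States: count = 0, 1, ..., 2 (that's 3 states), plus a dead state for count > 2.
Total: 3 + 1 = 4. Accept = count-2 state.

4


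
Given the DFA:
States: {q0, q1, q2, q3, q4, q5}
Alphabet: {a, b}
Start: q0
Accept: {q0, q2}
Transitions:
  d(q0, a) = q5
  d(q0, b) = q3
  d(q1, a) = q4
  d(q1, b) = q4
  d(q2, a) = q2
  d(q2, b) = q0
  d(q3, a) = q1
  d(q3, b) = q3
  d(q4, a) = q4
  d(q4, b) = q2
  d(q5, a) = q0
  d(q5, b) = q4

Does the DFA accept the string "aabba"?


Trace: q0 -> q5 -> q0 -> q3 -> q3 -> q1
Final state: q1
Accept states: {q0, q2}

No, rejected (final state q1 is not an accept state)


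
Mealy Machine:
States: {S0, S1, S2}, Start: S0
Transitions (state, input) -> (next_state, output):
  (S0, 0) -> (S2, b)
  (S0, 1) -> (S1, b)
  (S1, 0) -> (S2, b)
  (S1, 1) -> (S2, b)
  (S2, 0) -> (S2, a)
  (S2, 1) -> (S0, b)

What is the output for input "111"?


Step-by-step:
  (S0, 1) -> (S1, b)
  (S1, 1) -> (S2, b)
  (S2, 1) -> (S0, b)

"bbb"


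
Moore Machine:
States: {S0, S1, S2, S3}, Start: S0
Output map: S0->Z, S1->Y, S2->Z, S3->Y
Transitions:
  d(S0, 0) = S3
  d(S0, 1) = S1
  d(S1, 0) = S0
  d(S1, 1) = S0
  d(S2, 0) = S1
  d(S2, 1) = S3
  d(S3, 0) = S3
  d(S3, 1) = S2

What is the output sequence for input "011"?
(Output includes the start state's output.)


Start: S0 (output Z)
  --0--> S3 (output Y)
  --1--> S2 (output Z)
  --1--> S3 (output Y)

"ZYZY"


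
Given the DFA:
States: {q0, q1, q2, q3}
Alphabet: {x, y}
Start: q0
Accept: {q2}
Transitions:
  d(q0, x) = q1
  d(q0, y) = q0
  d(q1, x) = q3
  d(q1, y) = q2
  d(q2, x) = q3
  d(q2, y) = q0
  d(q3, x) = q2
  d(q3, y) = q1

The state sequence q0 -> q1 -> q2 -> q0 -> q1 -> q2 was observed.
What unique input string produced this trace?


Trace back each transition to find the symbol:
  q0 --[x]--> q1
  q1 --[y]--> q2
  q2 --[y]--> q0
  q0 --[x]--> q1
  q1 --[y]--> q2

"xyyxy"


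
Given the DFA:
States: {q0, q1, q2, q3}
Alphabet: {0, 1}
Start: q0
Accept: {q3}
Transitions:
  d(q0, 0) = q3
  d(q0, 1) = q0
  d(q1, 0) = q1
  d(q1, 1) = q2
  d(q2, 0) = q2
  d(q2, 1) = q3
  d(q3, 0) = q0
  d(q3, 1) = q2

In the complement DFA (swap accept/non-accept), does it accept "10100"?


Trace: q0 -> q0 -> q3 -> q2 -> q2 -> q2
Final: q2
Original accept: {q3}
Complement: q2 is not in original accept

Yes, complement accepts (original rejects)


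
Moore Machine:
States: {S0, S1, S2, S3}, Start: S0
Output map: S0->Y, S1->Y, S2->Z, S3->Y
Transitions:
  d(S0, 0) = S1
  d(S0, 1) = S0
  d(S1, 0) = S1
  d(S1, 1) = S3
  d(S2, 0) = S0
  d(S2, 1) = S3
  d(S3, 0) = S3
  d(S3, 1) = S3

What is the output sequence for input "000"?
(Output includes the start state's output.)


Start: S0 (output Y)
  --0--> S1 (output Y)
  --0--> S1 (output Y)
  --0--> S1 (output Y)

"YYYY"


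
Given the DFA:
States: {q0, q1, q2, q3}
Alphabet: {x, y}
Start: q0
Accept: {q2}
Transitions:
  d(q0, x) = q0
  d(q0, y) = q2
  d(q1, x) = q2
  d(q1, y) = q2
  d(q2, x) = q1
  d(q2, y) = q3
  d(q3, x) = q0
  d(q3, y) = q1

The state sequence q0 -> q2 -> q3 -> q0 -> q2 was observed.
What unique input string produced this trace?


Trace back each transition to find the symbol:
  q0 --[y]--> q2
  q2 --[y]--> q3
  q3 --[x]--> q0
  q0 --[y]--> q2

"yyxy"


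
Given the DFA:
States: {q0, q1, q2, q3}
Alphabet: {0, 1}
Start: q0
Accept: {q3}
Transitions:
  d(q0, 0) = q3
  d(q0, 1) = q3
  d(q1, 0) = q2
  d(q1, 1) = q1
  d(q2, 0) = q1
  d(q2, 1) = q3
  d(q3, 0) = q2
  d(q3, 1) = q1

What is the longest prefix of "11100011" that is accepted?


Run the DFA, marking each prefix where the state is accepting:
  "" -> q0 [reject]
  "1" -> q3 [accept]
  "11" -> q1 [reject]
  "111" -> q1 [reject]
  "1110" -> q2 [reject]
  "11100" -> q1 [reject]
  "111000" -> q2 [reject]
  "1110001" -> q3 [accept]
  "11100011" -> q1 [reject]

"1110001"


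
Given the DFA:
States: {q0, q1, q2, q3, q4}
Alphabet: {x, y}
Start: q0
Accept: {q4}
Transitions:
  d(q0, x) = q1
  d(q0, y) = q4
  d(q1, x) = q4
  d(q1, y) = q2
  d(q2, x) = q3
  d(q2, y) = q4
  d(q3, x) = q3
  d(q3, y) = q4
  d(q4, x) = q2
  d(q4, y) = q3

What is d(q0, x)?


Looking up transition d(q0, x)

q1


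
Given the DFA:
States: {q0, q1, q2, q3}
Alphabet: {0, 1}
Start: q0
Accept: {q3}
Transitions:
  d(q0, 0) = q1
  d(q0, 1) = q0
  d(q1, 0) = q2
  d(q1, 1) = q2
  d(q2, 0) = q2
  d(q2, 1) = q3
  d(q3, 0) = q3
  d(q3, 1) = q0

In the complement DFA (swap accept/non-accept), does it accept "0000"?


Trace: q0 -> q1 -> q2 -> q2 -> q2
Final: q2
Original accept: {q3}
Complement: q2 is not in original accept

Yes, complement accepts (original rejects)


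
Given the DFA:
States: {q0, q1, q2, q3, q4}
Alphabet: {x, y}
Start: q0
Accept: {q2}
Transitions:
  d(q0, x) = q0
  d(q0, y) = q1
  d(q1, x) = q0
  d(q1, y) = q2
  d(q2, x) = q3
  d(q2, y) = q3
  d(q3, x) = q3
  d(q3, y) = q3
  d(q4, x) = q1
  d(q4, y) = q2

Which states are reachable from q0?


BFS from q0:
  layer 0: {q0}
  layer 1: {q1}
  layer 2: {q2}
  layer 3: {q3}

{q0, q1, q2, q3}


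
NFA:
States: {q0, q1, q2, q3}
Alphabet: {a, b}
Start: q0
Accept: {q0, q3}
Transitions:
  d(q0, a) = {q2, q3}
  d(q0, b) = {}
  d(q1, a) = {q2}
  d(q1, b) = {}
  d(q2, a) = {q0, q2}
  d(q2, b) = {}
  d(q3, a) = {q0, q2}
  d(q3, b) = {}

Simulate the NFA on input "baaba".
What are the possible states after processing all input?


Start: {q0}
  --b--> {}
  --a--> {}
  --a--> {}
  --b--> {}
  --a--> {}

{} (empty set, no valid transitions)


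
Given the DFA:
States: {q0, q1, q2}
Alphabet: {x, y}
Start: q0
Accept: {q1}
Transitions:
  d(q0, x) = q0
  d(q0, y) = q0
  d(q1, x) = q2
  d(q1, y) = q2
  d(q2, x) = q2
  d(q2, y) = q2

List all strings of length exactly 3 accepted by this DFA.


All strings of length 3: 8 total
Accepted: 0

None


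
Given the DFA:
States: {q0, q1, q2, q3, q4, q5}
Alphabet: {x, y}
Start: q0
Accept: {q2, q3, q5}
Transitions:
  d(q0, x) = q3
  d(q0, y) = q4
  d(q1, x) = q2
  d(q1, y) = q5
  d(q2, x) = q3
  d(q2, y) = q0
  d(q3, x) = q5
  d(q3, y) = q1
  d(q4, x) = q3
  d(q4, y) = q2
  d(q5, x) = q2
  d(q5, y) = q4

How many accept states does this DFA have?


Accept states listed: {q2, q3, q5}
Counting: q2(1) q3(2) q5(3)

3


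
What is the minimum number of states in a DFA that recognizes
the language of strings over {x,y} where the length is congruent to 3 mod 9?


States track (length) mod 9.
Need 9 states: one per remainder 0..8; accept = remainder 3.

9


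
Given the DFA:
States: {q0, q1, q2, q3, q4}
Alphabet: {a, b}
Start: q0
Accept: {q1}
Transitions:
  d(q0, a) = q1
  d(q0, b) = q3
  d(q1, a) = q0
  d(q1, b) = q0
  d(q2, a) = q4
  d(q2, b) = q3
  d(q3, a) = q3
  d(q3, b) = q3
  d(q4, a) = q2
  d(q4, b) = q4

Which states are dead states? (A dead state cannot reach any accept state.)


Forward reachability from each state:
  q0 -> reaches accept state q1 (live)
  q1 -> reaches accept state q1 (live)
  q2 -> reaches {q2, q3, q4}, no accept state (dead)
  q3 -> reaches {q3}, no accept state (dead)
  q4 -> reaches {q2, q3, q4}, no accept state (dead)

{q2, q3, q4}


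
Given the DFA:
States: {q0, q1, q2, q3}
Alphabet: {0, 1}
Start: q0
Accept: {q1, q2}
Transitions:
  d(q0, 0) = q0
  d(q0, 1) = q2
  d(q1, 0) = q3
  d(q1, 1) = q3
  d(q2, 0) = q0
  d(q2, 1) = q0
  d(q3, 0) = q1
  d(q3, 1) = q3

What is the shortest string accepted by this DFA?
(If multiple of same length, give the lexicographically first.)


BFS by string length (lex-first path to each state shown):
  len 0: q0<-""
  len 1: q0<-"0", q2<-"1"
Found accept state at length 1.

"1"


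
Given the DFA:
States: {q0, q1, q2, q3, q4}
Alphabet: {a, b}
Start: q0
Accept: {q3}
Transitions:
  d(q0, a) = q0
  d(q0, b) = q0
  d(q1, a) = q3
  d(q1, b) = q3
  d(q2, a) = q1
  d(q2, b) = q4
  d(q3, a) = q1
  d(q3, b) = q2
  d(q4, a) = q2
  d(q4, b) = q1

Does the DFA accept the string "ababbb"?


Trace: q0 -> q0 -> q0 -> q0 -> q0 -> q0 -> q0
Final state: q0
Accept states: {q3}

No, rejected (final state q0 is not an accept state)


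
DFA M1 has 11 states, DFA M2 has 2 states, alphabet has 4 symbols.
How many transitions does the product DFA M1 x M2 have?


Product DFA has 11 * 2 = 22 states.
Each has 4 transitions: 22 * 4 = 88

88


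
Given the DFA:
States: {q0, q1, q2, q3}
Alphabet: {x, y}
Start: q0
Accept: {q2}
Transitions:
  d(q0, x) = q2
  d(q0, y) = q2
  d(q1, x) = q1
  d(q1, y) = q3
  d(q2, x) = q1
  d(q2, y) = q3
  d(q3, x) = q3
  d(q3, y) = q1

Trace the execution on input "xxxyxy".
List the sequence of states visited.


Input: xxxyxy
d(q0, x) = q2
d(q2, x) = q1
d(q1, x) = q1
d(q1, y) = q3
d(q3, x) = q3
d(q3, y) = q1


q0 -> q2 -> q1 -> q1 -> q3 -> q3 -> q1


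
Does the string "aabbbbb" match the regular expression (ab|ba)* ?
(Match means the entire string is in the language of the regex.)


|string| = 7; first = 'a'; last = 'b'

No, "aabbbbb" does not match (ab|ba)*


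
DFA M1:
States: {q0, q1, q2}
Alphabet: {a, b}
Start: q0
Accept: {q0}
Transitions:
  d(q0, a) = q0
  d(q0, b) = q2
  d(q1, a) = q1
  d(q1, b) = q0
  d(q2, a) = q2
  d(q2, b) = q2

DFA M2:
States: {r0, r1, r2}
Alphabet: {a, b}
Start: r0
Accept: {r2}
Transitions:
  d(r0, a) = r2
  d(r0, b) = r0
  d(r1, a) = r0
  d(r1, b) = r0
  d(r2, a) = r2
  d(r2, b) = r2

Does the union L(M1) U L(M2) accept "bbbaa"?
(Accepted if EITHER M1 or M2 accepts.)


M1: final=q2 accepted=False
M2: final=r2 accepted=True

Yes, union accepts


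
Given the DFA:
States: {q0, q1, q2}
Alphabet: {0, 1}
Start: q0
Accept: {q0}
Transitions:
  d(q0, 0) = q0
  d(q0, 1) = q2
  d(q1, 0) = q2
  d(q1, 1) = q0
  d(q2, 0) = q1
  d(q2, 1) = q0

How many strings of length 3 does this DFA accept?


Enumerating all length-3 strings:
  "000" -> q0 [accept]
  "001" -> q2 [reject]
  "010" -> q1 [reject]
  "011" -> q0 [accept]
  "100" -> q2 [reject]
  "101" -> q0 [accept]
  "110" -> q0 [accept]
  "111" -> q2 [reject]

4 out of 8


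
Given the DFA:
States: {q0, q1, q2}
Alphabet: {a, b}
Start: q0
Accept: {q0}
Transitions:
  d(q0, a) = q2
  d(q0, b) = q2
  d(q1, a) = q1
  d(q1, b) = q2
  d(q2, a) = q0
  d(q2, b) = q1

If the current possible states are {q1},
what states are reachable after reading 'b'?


Apply transition on 'b' from each current state:
  d(q1, b) = q2

{q2}


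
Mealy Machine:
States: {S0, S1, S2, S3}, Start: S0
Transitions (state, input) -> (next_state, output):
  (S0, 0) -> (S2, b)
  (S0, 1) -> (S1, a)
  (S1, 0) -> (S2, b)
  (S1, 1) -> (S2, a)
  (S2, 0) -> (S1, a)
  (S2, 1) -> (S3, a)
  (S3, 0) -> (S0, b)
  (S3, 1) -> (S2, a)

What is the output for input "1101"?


Step-by-step:
  (S0, 1) -> (S1, a)
  (S1, 1) -> (S2, a)
  (S2, 0) -> (S1, a)
  (S1, 1) -> (S2, a)

"aaaa"


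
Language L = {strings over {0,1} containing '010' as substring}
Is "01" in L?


'010' does not occur

No, "01" is not in L


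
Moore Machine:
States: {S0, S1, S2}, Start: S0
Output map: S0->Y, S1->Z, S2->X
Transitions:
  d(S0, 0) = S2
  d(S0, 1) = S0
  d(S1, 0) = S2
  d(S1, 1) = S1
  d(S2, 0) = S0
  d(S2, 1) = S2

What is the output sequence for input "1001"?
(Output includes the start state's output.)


Start: S0 (output Y)
  --1--> S0 (output Y)
  --0--> S2 (output X)
  --0--> S0 (output Y)
  --1--> S0 (output Y)

"YYXYY"


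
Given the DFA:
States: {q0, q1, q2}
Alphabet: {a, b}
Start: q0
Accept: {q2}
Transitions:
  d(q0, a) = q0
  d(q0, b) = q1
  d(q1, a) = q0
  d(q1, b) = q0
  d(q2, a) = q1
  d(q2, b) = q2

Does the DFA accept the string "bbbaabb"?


Trace: q0 -> q1 -> q0 -> q1 -> q0 -> q0 -> q1 -> q0
Final state: q0
Accept states: {q2}

No, rejected (final state q0 is not an accept state)


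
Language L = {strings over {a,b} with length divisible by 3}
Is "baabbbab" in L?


length = 8; 8 mod 3 = 2

No, "baabbbab" is not in L


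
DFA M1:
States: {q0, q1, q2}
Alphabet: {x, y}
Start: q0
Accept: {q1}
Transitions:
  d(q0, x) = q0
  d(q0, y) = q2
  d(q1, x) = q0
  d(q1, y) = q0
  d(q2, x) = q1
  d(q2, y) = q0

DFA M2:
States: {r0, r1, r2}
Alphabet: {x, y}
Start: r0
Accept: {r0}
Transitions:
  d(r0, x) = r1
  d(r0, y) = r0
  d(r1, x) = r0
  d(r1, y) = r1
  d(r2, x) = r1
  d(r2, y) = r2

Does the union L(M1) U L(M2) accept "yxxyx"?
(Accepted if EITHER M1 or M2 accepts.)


M1: final=q1 accepted=True
M2: final=r1 accepted=False

Yes, union accepts


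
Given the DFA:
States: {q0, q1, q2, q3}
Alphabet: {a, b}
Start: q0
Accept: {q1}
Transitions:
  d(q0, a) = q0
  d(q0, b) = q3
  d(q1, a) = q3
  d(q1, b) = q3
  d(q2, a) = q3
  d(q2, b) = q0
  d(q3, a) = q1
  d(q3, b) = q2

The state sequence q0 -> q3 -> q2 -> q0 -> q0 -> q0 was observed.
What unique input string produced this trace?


Trace back each transition to find the symbol:
  q0 --[b]--> q3
  q3 --[b]--> q2
  q2 --[b]--> q0
  q0 --[a]--> q0
  q0 --[a]--> q0

"bbbaa"


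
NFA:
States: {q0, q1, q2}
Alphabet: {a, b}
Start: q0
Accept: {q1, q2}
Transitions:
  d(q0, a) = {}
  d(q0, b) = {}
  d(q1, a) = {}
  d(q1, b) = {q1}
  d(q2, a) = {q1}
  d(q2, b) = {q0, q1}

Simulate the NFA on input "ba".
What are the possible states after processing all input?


Start: {q0}
  --b--> {}
  --a--> {}

{} (empty set, no valid transitions)


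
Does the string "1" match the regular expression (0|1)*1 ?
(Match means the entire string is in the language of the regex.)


|string| = 1; first = '1'; last = '1'

Yes, "1" matches (0|1)*1


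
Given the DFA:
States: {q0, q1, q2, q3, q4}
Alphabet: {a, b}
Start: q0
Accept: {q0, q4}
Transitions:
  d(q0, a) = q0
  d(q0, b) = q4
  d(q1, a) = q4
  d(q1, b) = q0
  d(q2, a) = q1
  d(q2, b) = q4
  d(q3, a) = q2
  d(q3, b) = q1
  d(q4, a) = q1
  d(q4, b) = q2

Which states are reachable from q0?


BFS from q0:
  layer 0: {q0}
  layer 1: {q4}
  layer 2: {q1, q2}

{q0, q1, q2, q4}


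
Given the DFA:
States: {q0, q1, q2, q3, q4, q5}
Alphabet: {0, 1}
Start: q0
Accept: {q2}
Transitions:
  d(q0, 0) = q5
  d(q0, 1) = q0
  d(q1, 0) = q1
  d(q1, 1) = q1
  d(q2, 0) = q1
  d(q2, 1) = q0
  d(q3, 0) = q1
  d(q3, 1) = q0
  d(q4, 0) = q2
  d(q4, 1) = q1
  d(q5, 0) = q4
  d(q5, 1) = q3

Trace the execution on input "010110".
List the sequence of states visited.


Input: 010110
d(q0, 0) = q5
d(q5, 1) = q3
d(q3, 0) = q1
d(q1, 1) = q1
d(q1, 1) = q1
d(q1, 0) = q1


q0 -> q5 -> q3 -> q1 -> q1 -> q1 -> q1


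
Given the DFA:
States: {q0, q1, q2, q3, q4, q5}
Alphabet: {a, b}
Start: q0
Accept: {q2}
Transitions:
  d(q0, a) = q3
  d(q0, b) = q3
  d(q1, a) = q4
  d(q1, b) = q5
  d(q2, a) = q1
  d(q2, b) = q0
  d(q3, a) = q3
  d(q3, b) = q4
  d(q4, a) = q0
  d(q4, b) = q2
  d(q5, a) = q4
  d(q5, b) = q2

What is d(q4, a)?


Looking up transition d(q4, a)

q0


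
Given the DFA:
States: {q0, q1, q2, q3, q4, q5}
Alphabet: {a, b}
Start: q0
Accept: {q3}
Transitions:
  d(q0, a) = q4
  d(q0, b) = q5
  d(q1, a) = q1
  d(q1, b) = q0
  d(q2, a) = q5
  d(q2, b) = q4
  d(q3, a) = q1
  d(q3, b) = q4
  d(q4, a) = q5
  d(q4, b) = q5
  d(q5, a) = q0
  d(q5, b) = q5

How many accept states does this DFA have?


Accept states listed: {q3}
Counting: q3(1)

1


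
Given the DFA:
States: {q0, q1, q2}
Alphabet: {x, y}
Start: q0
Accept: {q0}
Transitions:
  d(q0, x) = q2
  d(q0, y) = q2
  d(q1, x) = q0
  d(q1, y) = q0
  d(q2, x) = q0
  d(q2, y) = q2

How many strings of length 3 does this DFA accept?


Enumerating all length-3 strings:
  "xxx" -> q2 [reject]
  "xxy" -> q2 [reject]
  "xyx" -> q0 [accept]
  "xyy" -> q2 [reject]
  "yxx" -> q2 [reject]
  "yxy" -> q2 [reject]
  "yyx" -> q0 [accept]
  "yyy" -> q2 [reject]

2 out of 8


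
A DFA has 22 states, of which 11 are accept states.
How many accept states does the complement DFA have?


Complement swaps accept and non-accept states.
22 - 11 = 11

11


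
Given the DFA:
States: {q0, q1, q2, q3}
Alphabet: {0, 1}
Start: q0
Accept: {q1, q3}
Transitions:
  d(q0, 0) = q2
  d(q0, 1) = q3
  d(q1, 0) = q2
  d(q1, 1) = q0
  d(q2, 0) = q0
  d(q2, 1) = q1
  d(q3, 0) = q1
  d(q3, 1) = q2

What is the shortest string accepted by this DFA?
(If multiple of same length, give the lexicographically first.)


BFS by string length (lex-first path to each state shown):
  len 0: q0<-""
  len 1: q2<-"0", q3<-"1"
Found accept state at length 1.

"1"


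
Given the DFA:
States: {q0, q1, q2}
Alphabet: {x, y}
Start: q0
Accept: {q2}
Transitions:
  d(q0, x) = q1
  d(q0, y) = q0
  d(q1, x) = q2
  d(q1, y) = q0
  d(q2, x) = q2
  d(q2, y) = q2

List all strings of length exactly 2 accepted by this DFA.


All strings of length 2: 4 total
Accepted: 1

"xx"


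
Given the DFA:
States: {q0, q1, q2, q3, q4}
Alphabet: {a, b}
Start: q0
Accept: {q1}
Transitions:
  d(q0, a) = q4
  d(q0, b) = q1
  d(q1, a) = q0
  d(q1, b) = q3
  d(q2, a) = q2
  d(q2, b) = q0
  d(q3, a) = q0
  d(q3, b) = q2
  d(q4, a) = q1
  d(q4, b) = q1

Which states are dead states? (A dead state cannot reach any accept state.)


Forward reachability from each state:
  q0 -> reaches accept state q1 (live)
  q1 -> reaches accept state q1 (live)
  q2 -> reaches accept state q1 (live)
  q3 -> reaches accept state q1 (live)
  q4 -> reaches accept state q1 (live)

None (all states can reach an accept state)


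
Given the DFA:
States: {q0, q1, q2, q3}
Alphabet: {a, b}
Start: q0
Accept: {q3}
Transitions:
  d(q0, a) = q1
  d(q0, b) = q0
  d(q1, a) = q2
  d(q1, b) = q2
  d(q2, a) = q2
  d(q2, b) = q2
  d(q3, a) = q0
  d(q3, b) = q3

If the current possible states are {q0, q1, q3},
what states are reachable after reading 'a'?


Apply transition on 'a' from each current state:
  d(q0, a) = q1
  d(q1, a) = q2
  d(q3, a) = q0

{q0, q1, q2}


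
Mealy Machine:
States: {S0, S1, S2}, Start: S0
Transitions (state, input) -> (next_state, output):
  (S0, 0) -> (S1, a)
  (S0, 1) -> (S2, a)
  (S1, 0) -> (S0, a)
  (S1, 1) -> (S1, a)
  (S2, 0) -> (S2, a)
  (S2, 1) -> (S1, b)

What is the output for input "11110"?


Step-by-step:
  (S0, 1) -> (S2, a)
  (S2, 1) -> (S1, b)
  (S1, 1) -> (S1, a)
  (S1, 1) -> (S1, a)
  (S1, 0) -> (S0, a)

"abaaa"


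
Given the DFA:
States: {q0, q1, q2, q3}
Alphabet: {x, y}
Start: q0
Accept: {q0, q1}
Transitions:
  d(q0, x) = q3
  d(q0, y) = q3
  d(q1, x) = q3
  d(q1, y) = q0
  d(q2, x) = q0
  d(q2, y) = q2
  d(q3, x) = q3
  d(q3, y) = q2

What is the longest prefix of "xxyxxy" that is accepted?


Run the DFA, marking each prefix where the state is accepting:
  "" -> q0 [accept]
  "x" -> q3 [reject]
  "xx" -> q3 [reject]
  "xxy" -> q2 [reject]
  "xxyx" -> q0 [accept]
  "xxyxx" -> q3 [reject]
  "xxyxxy" -> q2 [reject]

"xxyx"


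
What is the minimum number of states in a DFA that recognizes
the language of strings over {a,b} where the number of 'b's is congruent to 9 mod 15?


States track (count of 'b') mod 15.
Need 15 states: one per remainder 0..14; accept = remainder 9.

15


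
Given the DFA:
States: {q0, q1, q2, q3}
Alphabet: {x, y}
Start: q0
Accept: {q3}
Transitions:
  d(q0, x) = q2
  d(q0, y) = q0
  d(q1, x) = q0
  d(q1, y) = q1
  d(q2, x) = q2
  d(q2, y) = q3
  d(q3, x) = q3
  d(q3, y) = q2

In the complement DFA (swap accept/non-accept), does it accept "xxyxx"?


Trace: q0 -> q2 -> q2 -> q3 -> q3 -> q3
Final: q3
Original accept: {q3}
Complement: q3 is in original accept

No, complement rejects (original accepts)


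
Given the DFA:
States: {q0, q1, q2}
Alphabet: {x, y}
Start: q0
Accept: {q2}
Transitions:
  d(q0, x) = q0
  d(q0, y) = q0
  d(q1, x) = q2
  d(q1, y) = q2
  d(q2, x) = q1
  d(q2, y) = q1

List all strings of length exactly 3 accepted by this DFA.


All strings of length 3: 8 total
Accepted: 0

None


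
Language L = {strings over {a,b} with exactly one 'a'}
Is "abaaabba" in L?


count('a') = 5

No, "abaaabba" is not in L


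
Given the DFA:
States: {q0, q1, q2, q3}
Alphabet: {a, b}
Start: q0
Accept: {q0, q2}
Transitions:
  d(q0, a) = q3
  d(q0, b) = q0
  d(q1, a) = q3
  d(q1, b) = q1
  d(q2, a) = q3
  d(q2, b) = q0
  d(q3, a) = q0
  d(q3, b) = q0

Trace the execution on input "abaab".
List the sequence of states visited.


Input: abaab
d(q0, a) = q3
d(q3, b) = q0
d(q0, a) = q3
d(q3, a) = q0
d(q0, b) = q0


q0 -> q3 -> q0 -> q3 -> q0 -> q0


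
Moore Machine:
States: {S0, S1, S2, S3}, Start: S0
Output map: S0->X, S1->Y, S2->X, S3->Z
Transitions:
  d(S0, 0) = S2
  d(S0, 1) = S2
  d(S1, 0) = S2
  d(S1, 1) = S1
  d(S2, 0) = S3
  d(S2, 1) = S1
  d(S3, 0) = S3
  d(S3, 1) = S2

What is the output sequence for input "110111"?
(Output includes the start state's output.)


Start: S0 (output X)
  --1--> S2 (output X)
  --1--> S1 (output Y)
  --0--> S2 (output X)
  --1--> S1 (output Y)
  --1--> S1 (output Y)
  --1--> S1 (output Y)

"XXYXYYY"


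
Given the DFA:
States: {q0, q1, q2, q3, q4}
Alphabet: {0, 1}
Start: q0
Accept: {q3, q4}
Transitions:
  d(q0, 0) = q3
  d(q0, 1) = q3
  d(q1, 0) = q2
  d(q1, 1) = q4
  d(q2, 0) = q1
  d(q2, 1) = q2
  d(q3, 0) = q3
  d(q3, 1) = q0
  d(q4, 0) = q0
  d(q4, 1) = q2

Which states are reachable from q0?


BFS from q0:
  layer 0: {q0}
  layer 1: {q3}

{q0, q3}


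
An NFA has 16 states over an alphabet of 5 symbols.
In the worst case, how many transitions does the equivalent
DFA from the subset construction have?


Subset construction: one DFA state per subset of NFA states = 2^16 = 65536 states.
Each DFA state has 5 outgoing transitions: 65536 * 5 = 327680

327680


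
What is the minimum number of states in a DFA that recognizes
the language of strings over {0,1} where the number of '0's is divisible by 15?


States track (count of '0') mod 15.
Need 15 states: one per remainder 0..14; accept = remainder 0.

15


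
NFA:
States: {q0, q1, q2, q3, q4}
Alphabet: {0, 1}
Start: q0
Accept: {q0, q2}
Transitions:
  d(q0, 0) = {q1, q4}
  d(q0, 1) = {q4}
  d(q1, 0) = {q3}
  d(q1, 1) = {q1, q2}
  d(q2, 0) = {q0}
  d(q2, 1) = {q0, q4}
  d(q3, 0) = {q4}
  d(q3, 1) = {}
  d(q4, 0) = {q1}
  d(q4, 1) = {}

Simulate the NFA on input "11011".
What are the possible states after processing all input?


Start: {q0}
  --1--> {q4}
  --1--> {}
  --0--> {}
  --1--> {}
  --1--> {}

{} (empty set, no valid transitions)


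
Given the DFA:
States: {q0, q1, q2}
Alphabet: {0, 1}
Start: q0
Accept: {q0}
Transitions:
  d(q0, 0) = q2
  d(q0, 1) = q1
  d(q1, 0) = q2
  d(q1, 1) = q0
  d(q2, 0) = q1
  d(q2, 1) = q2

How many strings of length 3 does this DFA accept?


Enumerating all length-3 strings:
  "000" -> q2 [reject]
  "001" -> q0 [accept]
  "010" -> q1 [reject]
  "011" -> q2 [reject]
  "100" -> q1 [reject]
  "101" -> q2 [reject]
  "110" -> q2 [reject]
  "111" -> q1 [reject]

1 out of 8


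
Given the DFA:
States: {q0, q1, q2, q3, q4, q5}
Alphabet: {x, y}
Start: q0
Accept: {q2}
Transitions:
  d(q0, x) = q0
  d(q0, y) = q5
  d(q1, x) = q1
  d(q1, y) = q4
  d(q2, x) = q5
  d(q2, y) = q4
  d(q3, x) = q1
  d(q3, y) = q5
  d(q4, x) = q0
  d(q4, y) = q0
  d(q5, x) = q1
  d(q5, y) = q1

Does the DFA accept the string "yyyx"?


Trace: q0 -> q5 -> q1 -> q4 -> q0
Final state: q0
Accept states: {q2}

No, rejected (final state q0 is not an accept state)


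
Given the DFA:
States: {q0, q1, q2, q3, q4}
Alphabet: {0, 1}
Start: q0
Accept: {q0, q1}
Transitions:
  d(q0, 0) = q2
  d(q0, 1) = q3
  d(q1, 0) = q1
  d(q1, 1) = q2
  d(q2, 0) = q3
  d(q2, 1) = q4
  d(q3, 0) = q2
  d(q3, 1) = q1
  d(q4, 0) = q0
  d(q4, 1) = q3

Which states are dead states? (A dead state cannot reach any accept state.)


Forward reachability from each state:
  q0 -> reaches accept state q0 (live)
  q1 -> reaches accept state q0 (live)
  q2 -> reaches accept state q0 (live)
  q3 -> reaches accept state q0 (live)
  q4 -> reaches accept state q0 (live)

None (all states can reach an accept state)


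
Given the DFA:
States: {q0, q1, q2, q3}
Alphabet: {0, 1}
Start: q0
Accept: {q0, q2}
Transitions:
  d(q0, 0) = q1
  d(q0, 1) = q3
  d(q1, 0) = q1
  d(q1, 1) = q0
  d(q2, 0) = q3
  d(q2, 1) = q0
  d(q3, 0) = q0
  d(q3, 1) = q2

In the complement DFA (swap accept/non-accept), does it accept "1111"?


Trace: q0 -> q3 -> q2 -> q0 -> q3
Final: q3
Original accept: {q0, q2}
Complement: q3 is not in original accept

Yes, complement accepts (original rejects)
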